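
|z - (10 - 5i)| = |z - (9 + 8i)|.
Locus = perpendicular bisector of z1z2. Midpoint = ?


Equal distances means the locus is the perpendicular bisector of z1 and z2.
Midpoint = ((10+9)/2, (-5+8)/2) = (9.5000, 1.5000)

Perpendicular bisector through (9.5000, 1.5000)


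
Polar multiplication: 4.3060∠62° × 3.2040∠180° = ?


r = 4.3060 * 3.2040 = 13.7964
theta = 62° + 180° = 242° = 242° (mod 360)

13.7964 cis(242°)


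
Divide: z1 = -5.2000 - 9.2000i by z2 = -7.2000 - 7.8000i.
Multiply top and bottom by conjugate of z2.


Conjugate of z2 = -7.2000 + 7.8000i
Numerator: (-5.2000 - 9.2000i)(-7.2000 + 7.8000i) = 109.2000 + 25.6800i
Denominator: (-7.2)^2 + (-7.8)^2 = 112.68
Result = (109.2000 + 25.6800i)/112.68

0.9691 + 0.2279i


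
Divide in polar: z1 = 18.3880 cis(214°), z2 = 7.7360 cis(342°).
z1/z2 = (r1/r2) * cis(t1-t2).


r = 18.3880 / 7.7360 = 2.3769
theta = 214° - 342° = -128° = 232° (mod 360)

2.3769 cis(232°)


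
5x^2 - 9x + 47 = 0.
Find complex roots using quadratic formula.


disc = (-9)^2 - 4*5*47 = 81 - 940 = -859
sqrt(|disc|) = sqrt(859) = 29.3087
Real part = 9/(2*5) = 0.9000
Imag part = 29.3087/(2*5) = 2.9309

0.9000 ± 2.9309i


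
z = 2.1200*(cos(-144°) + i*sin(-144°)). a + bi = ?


a = 2.1200*cos(-144°) = 2.1200*(-0.809) = -1.7151
b = 2.1200*sin(-144°) = 2.1200*(-0.5878) = -1.2461

-1.7151 - 1.2461i


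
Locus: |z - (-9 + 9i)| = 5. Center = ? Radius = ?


|z - z0| = r is a circle with center z0 and radius r.
Center = (-9, 9), radius = 5

Circle with center (-9, 9) and radius 5


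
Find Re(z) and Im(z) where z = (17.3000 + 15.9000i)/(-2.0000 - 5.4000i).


Multiply by conjugate: (17.3000 + 15.9000i)(-2.0000 + 5.4000i) / ((-2)^2 + (-5.4)^2)
Numerator real = 17.3*(-2) + 15.9*(-5.4) = -120.46
Numerator imag = 15.9*(-2) - 17.3*(-5.4) = 61.62
Denominator = 33.16
Re(z) = -120.46/33.16 = -3.6327
Im(z) = 61.62/33.16 = 1.8583

Re(z) = -3.6327, Im(z) = 1.8583


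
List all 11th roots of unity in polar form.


The 11th roots of unity are cis(360k/11°) for k=0..10
Angle step = 360/11 = 32.7273°
Primitive root: cis(32.7273°)
Primitive root = 0.8413 + 0.5406i

11 roots at angles: 0°, 32.7273°, 65.4545°, 98.1818°, 130.9091°, 163.6364°, 196.3636°, 229.0909°, 261.8182°, 294.5455°, 327.2727°


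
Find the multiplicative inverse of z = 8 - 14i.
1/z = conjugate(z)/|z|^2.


|z|^2 = 64+196 = 260
1/z = (8 + 14i)/260

1/z = 0.0308 + 0.0538i


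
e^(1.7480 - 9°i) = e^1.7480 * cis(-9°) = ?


e^1.7480 = 5.7431
cos(-9°) = 0.98769
sin(-9°) = -0.15643
Real = 5.7431*0.98769 = 5.6724
Imag = 5.7431*(-0.15643) = -0.8984

5.6724 - 0.8984i


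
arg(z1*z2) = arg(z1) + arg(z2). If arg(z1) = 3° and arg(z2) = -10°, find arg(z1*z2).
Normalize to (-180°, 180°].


arg(z1*z2) = 3° - 10° = -7°
Normalized to (-180°, 180°]: -7°

-7°


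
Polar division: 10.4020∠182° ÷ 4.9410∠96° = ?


r = 10.4020 / 4.9410 = 2.1052
theta = 182° - 96° = 86° = 86° (mod 360)

2.1052 cis(86°)


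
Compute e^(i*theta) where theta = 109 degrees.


cos(109°) = -0.3256
sin(109°) = 0.9455

e^(i*109°) = -0.3256 + 0.9455i


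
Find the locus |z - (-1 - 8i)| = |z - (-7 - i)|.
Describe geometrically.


Equal distances means the locus is the perpendicular bisector of z1 and z2.
Midpoint = ((-1+(-7))/2, (-8+(-1))/2) = (-4.0000, -4.5000)

Perpendicular bisector through (-4.0000, -4.5000)


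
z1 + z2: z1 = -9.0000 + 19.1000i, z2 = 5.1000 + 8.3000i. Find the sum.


Real: -9 + 5.1 = -3.9
Imag: 19.1 + 8.3 = 27.4

-3.9000 + 27.4000i


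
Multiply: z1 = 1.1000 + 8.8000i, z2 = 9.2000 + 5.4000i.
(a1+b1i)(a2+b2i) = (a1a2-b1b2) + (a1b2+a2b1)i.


Real = 1.1*9.2 - 8.8*5.4 = 10.12 - 47.52 = -37.4
Imag = 1.1*5.4 + 9.2*8.8 = 5.94 + 80.96 = 86.9

-37.4000 + 86.9000i


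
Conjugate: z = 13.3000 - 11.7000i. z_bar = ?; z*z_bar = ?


z_bar = 13.3000 + 11.7000i
z*z_bar = 13.3^2 + (-11.7)^2 = 176.89 + 136.89 = 313.78

z_bar = 13.3000 + 11.7000i, z*z_bar = 313.78


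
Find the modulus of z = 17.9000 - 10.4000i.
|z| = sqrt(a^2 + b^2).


|z| = sqrt(17.9^2 + (-10.4)^2) = sqrt(320.41 + 108.16) = sqrt(428.57) = 20.7019

|z| = 20.7019


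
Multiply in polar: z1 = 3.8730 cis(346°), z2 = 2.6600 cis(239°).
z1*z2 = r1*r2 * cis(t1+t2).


r = 3.8730 * 2.6600 = 10.3022
theta = 346° + 239° = 585° = 225° (mod 360)

10.3022 cis(225°)


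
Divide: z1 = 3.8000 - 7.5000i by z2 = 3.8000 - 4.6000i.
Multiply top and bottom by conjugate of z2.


Conjugate of z2 = 3.8000 + 4.6000i
Numerator: (3.8000 - 7.5000i)(3.8000 + 4.6000i) = 48.9400 - 11.0200i
Denominator: 3.8^2 + (-4.6)^2 = 35.6
Result = (48.9400 - 11.0200i)/35.6

1.3747 - 0.3096i


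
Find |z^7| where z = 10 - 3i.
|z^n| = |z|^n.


|z| = sqrt(100+9) = sqrt(109) = 10.4403
|z^7| = |z|^7 = (sqrt(109))^7 = 109^3 * sqrt(109) = 1295029*sqrt(109)

|z^7| = 1295029*sqrt(109) ≈ 13520499.6979


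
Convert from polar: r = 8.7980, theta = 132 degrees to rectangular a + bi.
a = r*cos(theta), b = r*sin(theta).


a = 8.7980*cos(132°) = 8.7980*(-0.66913) = -5.8870
b = 8.7980*sin(132°) = 8.7980*0.743145 = 6.5382

-5.8870 + 6.5382i


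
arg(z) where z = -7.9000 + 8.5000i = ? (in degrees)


Re = -7.9, Im = 8.5
arg = atan2(8.5, -7.9) = 132.9047 degrees

arg(z) = 132.9047 degrees


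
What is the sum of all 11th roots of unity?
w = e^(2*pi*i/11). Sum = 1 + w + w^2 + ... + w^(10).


The sum of all 11th roots of unity is 0.
Geometric series: (1 - w^11)/(1 - w) = (1-1)/(1-w) = 0 since w^11 = 1, w ≠ 1.
Alternatively: coefficient of z^10 in z^11 - 1 is 0.

0


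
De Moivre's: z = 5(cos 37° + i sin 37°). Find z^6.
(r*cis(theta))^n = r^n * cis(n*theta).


r^6 = 5^6 = 15625
n*theta = 6*37° = 222° = 222° (mod 360)
a = 15625*cos(222°) = -11611.6379
b = 15625*sin(222°) = -10455.1657

15625 cis(222°) = -11611.6379 - 10455.1657i


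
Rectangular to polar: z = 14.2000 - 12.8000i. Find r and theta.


r = sqrt(201.64+163.84) = sqrt(365.48) = 19.1175
theta = atan2(-12.8, 14.2) = -42.0318 degrees

r = 19.1175, theta = -42.0318 degrees


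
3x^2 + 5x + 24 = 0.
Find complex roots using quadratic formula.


disc = 5^2 - 4*3*24 = 25 - 288 = -263
sqrt(|disc|) = sqrt(263) = 16.2173
Real part = -5/(2*3) = -0.8333
Imag part = 16.2173/(2*3) = 2.7029

-0.8333 ± 2.7029i


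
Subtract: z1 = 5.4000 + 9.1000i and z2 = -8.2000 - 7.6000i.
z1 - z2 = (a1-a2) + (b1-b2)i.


Real: 5.4 + 8.2 = 13.6
Imag: 9.1 + 7.6 = 16.7

13.6000 + 16.7000i


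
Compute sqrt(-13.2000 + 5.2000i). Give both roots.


|z| = sqrt(174.24+27.04) = 14.1873
sqrt((|z|+a)/2) = sqrt((14.1873+(-13.2))/2) = sqrt(0.4937) = 0.7026
sqrt((|z|-a)/2) = sqrt((14.1873-(-13.2))/2) = sqrt(13.6937) = 3.7005

±(0.7026 + 3.7005i) i.e. 0.7026 + 3.7005i and -0.7026 - 3.7005i


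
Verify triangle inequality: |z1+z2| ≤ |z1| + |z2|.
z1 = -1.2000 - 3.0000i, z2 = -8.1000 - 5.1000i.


|z1| = sqrt((-1.2)^2 + (-3)^2) = sqrt(10.44) = 3.2311
|z2| = sqrt((-8.1)^2 + (-5.1)^2) = sqrt(91.62) = 9.5718
z1+z2 = -9.3000 - 8.1000i
|z1+z2| = sqrt(152.1) = 12.3329
|z1|+|z2| = 3.2311 + 9.5718 = 12.8029

|z1+z2| = 12.3329 ≤ |z1|+|z2| = 12.8029 (verified)


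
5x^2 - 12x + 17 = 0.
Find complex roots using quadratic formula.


disc = (-12)^2 - 4*5*17 = 144 - 340 = -196
sqrt(|disc|) = sqrt(196) = 14.0000
Real part = 12/(2*5) = 1.2000
Imag part = 14.0000/(2*5) = 1.4000

1.2000 ± 1.4000i


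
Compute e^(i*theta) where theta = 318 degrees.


cos(318°) = 0.7431
sin(318°) = -0.6691

e^(i*318°) = 0.7431 - 0.6691i


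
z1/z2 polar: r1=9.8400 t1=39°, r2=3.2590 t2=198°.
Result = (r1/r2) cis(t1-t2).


r = 9.8400 / 3.2590 = 3.0193
theta = 39° - 198° = -159° = 201° (mod 360)

3.0193 cis(201°)


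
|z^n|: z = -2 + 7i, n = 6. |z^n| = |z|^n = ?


|z| = sqrt(4+49) = sqrt(53) = 7.2801
|z^6| = |z|^6 = (sqrt(53))^6 = 53^3 = 148877

|z^6| = 148877


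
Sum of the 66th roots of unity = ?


The sum of all 66th roots of unity is 0.
Geometric series: (1 - w^66)/(1 - w) = (1-1)/(1-w) = 0 since w^66 = 1, w ≠ 1.
Alternatively: coefficient of z^65 in z^66 - 1 is 0.

0


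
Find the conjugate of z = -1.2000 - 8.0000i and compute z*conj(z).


z_bar = -1.2000 + 8.0000i
z*z_bar = (-1.2)^2 + (-8)^2 = 1.44 + 64 = 65.44

z_bar = -1.2000 + 8.0000i, z*z_bar = 65.44


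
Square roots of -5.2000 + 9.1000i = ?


|z| = sqrt(27.04+82.81) = 10.4809
sqrt((|z|+a)/2) = sqrt((10.4809+(-5.2))/2) = sqrt(2.6405) = 1.6250
sqrt((|z|-a)/2) = sqrt((10.4809-(-5.2))/2) = sqrt(7.8405) = 2.8001

±(1.6250 + 2.8001i) i.e. 1.6250 + 2.8001i and -1.6250 - 2.8001i


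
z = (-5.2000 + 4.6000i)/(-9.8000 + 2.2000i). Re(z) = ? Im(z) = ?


Multiply by conjugate: (-5.2000 + 4.6000i)(-9.8000 - 2.2000i) / ((-9.8)^2 + 2.2^2)
Numerator real = -5.2*(-9.8) + 4.6*2.2 = 61.08
Numerator imag = 4.6*(-9.8) - (-5.2)*2.2 = -33.64
Denominator = 100.88
Re(z) = 61.08/100.88 = 0.6055
Im(z) = -33.64/100.88 = -0.3335

Re(z) = 0.6055, Im(z) = -0.3335


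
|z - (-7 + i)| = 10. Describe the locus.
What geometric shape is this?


|z - z0| = r is a circle with center z0 and radius r.
Center = (-7, 1), radius = 10

Circle with center (-7, 1) and radius 10


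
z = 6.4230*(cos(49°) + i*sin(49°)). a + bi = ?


a = 6.4230*cos(49°) = 6.4230*0.65606 = 4.2139
b = 6.4230*sin(49°) = 6.4230*0.75471 = 4.8475

4.2139 + 4.8475i


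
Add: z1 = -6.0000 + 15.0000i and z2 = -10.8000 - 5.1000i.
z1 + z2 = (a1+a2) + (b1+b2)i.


Real: -6 - 10.8 = -16.8
Imag: 15 - 5.1 = 9.9

-16.8000 + 9.9000i


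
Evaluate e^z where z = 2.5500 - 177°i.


e^2.5500 = 12.8071
cos(-177°) = -0.99863
sin(-177°) = -0.05234
Real = 12.8071*(-0.99863) = -12.7896
Imag = 12.8071*(-0.05234) = -0.6703

-12.7896 - 0.6703i


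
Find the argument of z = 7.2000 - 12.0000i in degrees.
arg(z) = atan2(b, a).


Re = 7.2, Im = -12
arg = atan2(-12, 7.2) = -59.0362 degrees

arg(z) = -59.0362 degrees


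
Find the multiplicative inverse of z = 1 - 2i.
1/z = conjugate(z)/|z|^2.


|z|^2 = 1+4 = 5
1/z = (1 + 2i)/5

1/z = 0.2000 + 0.4000i


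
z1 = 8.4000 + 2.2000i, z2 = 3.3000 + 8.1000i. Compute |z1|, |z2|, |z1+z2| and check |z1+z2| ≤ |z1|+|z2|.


|z1| = sqrt(8.4^2 + 2.2^2) = sqrt(75.4) = 8.6833
|z2| = sqrt(3.3^2 + 8.1^2) = sqrt(76.5) = 8.7464
z1+z2 = 11.7000 + 10.3000i
|z1+z2| = sqrt(242.98) = 15.5878
|z1|+|z2| = 8.6833 + 8.7464 = 17.4297

|z1+z2| = 15.5878 ≤ |z1|+|z2| = 17.4297 (verified)


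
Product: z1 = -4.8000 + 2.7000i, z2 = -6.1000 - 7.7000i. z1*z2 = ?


Real = -4.8*(-6.1) - 2.7*(-7.7) = 29.28 - (-20.79) = 50.07
Imag = -4.8*(-7.7) - (6.1)*2.7 = 36.96 - (16.47) = 20.49

50.0700 + 20.4900i


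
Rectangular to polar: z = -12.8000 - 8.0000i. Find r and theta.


r = sqrt(163.84+64) = sqrt(227.84) = 15.0944
theta = atan2(-8, -12.8) = -147.9946 degrees

r = 15.0944, theta = -147.9946 degrees


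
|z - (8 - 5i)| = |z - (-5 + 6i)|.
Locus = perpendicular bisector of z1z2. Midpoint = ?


Equal distances means the locus is the perpendicular bisector of z1 and z2.
Midpoint = ((8+(-5))/2, (-5+6)/2) = (1.5000, 0.5000)

Perpendicular bisector through (1.5000, 0.5000)


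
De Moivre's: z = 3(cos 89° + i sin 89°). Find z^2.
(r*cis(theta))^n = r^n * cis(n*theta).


r^2 = 3^2 = 9
n*theta = 2*89° = 178° = 178° (mod 360)
a = 9*cos(178°) = -8.9945
b = 9*sin(178°) = 0.3141

9 cis(178°) = -8.9945 + 0.3141i


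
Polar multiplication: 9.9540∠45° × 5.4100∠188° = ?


r = 9.9540 * 5.4100 = 53.8511
theta = 45° + 188° = 233° = 233° (mod 360)

53.8511 cis(233°)


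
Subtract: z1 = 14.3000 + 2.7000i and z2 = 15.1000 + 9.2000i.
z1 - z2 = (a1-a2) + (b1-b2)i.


Real: 14.3 - 15.1 = -0.8
Imag: 2.7 - 9.2 = -6.5

-0.8000 - 6.5000i


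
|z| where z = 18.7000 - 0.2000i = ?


|z| = sqrt(18.7^2 + (-0.2)^2) = sqrt(349.69 + 0.04) = sqrt(349.73) = 18.7011

|z| = 18.7011


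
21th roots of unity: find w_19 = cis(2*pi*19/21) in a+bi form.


Angle = 360*19/21 = 325.7143°
a = cos(325.7143°) = 0.8262
b = sin(325.7143°) = -0.5633

0.8262 - 0.5633i


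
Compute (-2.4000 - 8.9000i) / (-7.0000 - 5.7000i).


Conjugate of z2 = -7.0000 + 5.7000i
Numerator: (-2.4000 - 8.9000i)(-7.0000 + 5.7000i) = 67.5300 + 48.6200i
Denominator: (-7)^2 + (-5.7)^2 = 81.49
Result = (67.5300 + 48.6200i)/81.49

0.8287 + 0.5966i


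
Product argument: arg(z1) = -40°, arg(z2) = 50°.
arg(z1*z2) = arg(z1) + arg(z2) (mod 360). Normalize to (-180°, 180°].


arg(z1*z2) = -40° + 50° = 10°
Normalized to (-180°, 180°]: 10°

10°


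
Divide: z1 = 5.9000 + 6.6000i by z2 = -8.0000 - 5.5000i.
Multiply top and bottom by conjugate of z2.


Conjugate of z2 = -8.0000 + 5.5000i
Numerator: (5.9000 + 6.6000i)(-8.0000 + 5.5000i) = -83.5000 - 20.3500i
Denominator: (-8)^2 + (-5.5)^2 = 94.25
Result = (-83.5000 - 20.3500i)/94.25

-0.8859 - 0.2159i


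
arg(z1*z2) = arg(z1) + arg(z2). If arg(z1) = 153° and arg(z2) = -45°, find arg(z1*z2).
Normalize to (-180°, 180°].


arg(z1*z2) = 153° - 45° = 108°
Normalized to (-180°, 180°]: 108°

108°


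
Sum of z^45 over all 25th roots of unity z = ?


The roots are w_k = w^k with w = e^(2*pi*i/25), and (w^k)^45 = (w^45)^k.
So S = 1 + u + u^2 + ... + u^(24) with u = w^45.
45 = 1*25 + 20, so 45 is not a multiple of 25: u = (w^25)^1 * w^20 = w^20 ≠ 1 (w is a primitive 25th root), while u^25 = (w^25)^45 = 1.
Geometric series: S = (1 - u^25)/(1 - u) = (1 - 1)/(1 - u) = 0

S = 0


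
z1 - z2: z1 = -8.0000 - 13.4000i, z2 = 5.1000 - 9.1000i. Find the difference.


Real: -8 - 5.1 = -13.1
Imag: -13.4 + 9.1 = -4.3

-13.1000 - 4.3000i


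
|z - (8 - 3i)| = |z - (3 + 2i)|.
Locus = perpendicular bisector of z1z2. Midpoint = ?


Equal distances means the locus is the perpendicular bisector of z1 and z2.
Midpoint = ((8+3)/2, (-3+2)/2) = (5.5000, -0.5000)

Perpendicular bisector through (5.5000, -0.5000)


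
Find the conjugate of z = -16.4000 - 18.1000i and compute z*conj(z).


z_bar = -16.4000 + 18.1000i
z*z_bar = (-16.4)^2 + (-18.1)^2 = 268.96 + 327.61 = 596.57

z_bar = -16.4000 + 18.1000i, z*z_bar = 596.57


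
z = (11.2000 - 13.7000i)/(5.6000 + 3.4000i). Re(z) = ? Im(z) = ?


Multiply by conjugate: (11.2000 - 13.7000i)(5.6000 - 3.4000i) / (5.6^2 + 3.4^2)
Numerator real = 11.2*5.6 - (13.7)*3.4 = 16.14
Numerator imag = -13.7*5.6 - 11.2*3.4 = -114.8
Denominator = 42.92
Re(z) = 16.14/42.92 = 0.3760
Im(z) = -114.8/42.92 = -2.6747

Re(z) = 0.3760, Im(z) = -2.6747


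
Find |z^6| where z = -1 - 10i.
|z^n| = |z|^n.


|z| = sqrt(1+100) = sqrt(101) = 10.0499
|z^6| = |z|^6 = (sqrt(101))^6 = 101^3 = 1030301

|z^6| = 1030301


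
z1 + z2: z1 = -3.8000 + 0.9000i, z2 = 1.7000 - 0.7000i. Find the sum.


Real: -3.8 + 1.7 = -2.1
Imag: 0.9 - 0.7 = 0.2

-2.1000 + 0.2000i


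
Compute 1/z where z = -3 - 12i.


|z|^2 = 9+144 = 153
1/z = (-3 + 12i)/153

1/z = -0.0196 + 0.0784i


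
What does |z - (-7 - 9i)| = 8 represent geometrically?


|z - z0| = r is a circle with center z0 and radius r.
Center = (-7, -9), radius = 8

Circle with center (-7, -9) and radius 8


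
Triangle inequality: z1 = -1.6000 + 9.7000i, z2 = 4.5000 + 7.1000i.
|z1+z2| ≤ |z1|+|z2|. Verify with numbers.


|z1| = sqrt((-1.6)^2 + 9.7^2) = sqrt(96.65) = 9.8311
|z2| = sqrt(4.5^2 + 7.1^2) = sqrt(70.66) = 8.4060
z1+z2 = 2.9000 + 16.8000i
|z1+z2| = sqrt(290.65) = 17.0485
|z1|+|z2| = 9.8311 + 8.4060 = 18.2371

|z1+z2| = 17.0485 ≤ |z1|+|z2| = 18.2371 (verified)


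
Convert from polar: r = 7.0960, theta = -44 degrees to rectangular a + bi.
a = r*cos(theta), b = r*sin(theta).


a = 7.0960*cos(-44°) = 7.0960*0.71934 = 5.1044
b = 7.0960*sin(-44°) = 7.0960*(-0.69466) = -4.9293

5.1044 - 4.9293i


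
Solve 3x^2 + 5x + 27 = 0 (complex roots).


disc = 5^2 - 4*3*27 = 25 - 324 = -299
sqrt(|disc|) = sqrt(299) = 17.2916
Real part = -5/(2*3) = -0.8333
Imag part = 17.2916/(2*3) = 2.8819

-0.8333 ± 2.8819i


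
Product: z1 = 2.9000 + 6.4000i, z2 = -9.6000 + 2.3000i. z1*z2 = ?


Real = 2.9*(-9.6) - 6.4*2.3 = -27.84 - 14.72 = -42.56
Imag = 2.9*2.3 - (9.6)*6.4 = 6.67 - (61.44) = -54.77

-42.5600 - 54.7700i


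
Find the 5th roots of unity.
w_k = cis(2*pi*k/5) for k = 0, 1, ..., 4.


The 5th roots of unity are cis(360k/5°) for k=0..4
Angle step = 360/5 = 72°
Primitive root: cis(72°)
Primitive root = 0.3090 + 0.9511i

5 roots at angles: 0°, 72°, 144°, 216°, 288°


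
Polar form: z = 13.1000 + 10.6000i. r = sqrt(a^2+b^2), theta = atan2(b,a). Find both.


r = sqrt(171.61+112.36) = sqrt(283.97) = 16.8514
theta = atan2(10.6, 13.1) = 38.9784 degrees

r = 16.8514, theta = 38.9784 degrees


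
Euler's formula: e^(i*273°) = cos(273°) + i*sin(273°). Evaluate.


cos(273°) = 0.0523
sin(273°) = -0.9986

e^(i*273°) = 0.0523 - 0.9986i


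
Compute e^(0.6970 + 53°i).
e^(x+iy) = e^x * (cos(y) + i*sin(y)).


e^0.6970 = 2.0077
cos(53°) = 0.60182
sin(53°) = 0.79864
Real = 2.0077*0.60182 = 1.2083
Imag = 2.0077*0.79864 = 1.6034

1.2083 + 1.6034i


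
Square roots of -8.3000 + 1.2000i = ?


|z| = sqrt(68.89+1.44) = 8.3863
sqrt((|z|+a)/2) = sqrt((8.3863+(-8.3))/2) = sqrt(0.0431) = 0.2077
sqrt((|z|-a)/2) = sqrt((8.3863-(-8.3))/2) = sqrt(8.3431) = 2.8885

±(0.2077 + 2.8885i) i.e. 0.2077 + 2.8885i and -0.2077 - 2.8885i


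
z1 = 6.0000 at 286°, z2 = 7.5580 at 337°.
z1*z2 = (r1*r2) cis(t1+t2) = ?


r = 6.0000 * 7.5580 = 45.3480
theta = 286° + 337° = 623° = 263° (mod 360)

45.3480 cis(263°)


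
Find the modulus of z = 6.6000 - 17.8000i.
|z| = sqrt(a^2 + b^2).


|z| = sqrt(6.6^2 + (-17.8)^2) = sqrt(43.56 + 316.84) = sqrt(360.4) = 18.9842

|z| = 18.9842


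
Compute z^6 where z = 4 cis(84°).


r^6 = 4^6 = 4096
n*theta = 6*84° = 504° = 144° (mod 360)
a = 4096*cos(144°) = -3313.7336
b = 4096*sin(144°) = 2407.5684

4096 cis(144°) = -3313.7336 + 2407.5684i


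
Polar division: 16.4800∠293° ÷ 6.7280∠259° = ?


r = 16.4800 / 6.7280 = 2.4495
theta = 293° - 259° = 34° = 34° (mod 360)

2.4495 cis(34°)


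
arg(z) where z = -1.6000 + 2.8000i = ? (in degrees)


Re = -1.6, Im = 2.8
arg = atan2(2.8, -1.6) = 119.7449 degrees

arg(z) = 119.7449 degrees


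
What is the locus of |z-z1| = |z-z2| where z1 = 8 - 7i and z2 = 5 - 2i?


Equal distances means the locus is the perpendicular bisector of z1 and z2.
Midpoint = ((8+5)/2, (-7+(-2))/2) = (6.5000, -4.5000)

Perpendicular bisector through (6.5000, -4.5000)


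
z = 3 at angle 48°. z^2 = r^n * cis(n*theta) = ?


r^2 = 3^2 = 9
n*theta = 2*48° = 96° = 96° (mod 360)
a = 9*cos(96°) = -0.9408
b = 9*sin(96°) = 8.9507

9 cis(96°) = -0.9408 + 8.9507i


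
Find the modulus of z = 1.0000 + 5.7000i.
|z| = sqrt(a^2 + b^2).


|z| = sqrt(1^2 + 5.7^2) = sqrt(1 + 32.49) = sqrt(33.49) = 5.7871

|z| = 5.7871


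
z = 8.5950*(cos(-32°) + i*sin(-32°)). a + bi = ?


a = 8.5950*cos(-32°) = 8.5950*0.84805 = 7.2890
b = 8.5950*sin(-32°) = 8.5950*(-0.52992) = -4.5547

7.2890 - 4.5547i


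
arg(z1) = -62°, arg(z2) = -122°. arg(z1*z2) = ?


arg(z1*z2) = -62° - 122° = -184°
Normalized to (-180°, 180°]: 176°

176°


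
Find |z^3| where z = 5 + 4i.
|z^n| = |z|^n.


|z| = sqrt(25+16) = sqrt(41) = 6.4031
|z^3| = |z|^3 = (sqrt(41))^3 = 41*sqrt(41)

|z^3| = 41*sqrt(41) ≈ 262.5281


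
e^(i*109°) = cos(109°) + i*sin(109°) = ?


cos(109°) = -0.3256
sin(109°) = 0.9455

e^(i*109°) = -0.3256 + 0.9455i


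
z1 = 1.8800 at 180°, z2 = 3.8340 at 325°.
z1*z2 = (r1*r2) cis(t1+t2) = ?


r = 1.8800 * 3.8340 = 7.2079
theta = 180° + 325° = 505° = 145° (mod 360)

7.2079 cis(145°)


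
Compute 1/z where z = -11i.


|z|^2 = 0+121 = 121
1/z = (0 + 11i)/121

1/z = 0 + 0.0909i


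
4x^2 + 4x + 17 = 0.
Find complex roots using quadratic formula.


disc = 4^2 - 4*4*17 = 16 - 272 = -256
sqrt(|disc|) = sqrt(256) = 16.0000
Real part = -4/(2*4) = -0.5000
Imag part = 16.0000/(2*4) = 2.0000

-0.5000 ± 2.0000i


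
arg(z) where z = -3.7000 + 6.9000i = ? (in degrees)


Re = -3.7, Im = 6.9
arg = atan2(6.9, -3.7) = 118.2016 degrees

arg(z) = 118.2016 degrees


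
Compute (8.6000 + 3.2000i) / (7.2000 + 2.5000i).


Conjugate of z2 = 7.2000 - 2.5000i
Numerator: (8.6000 + 3.2000i)(7.2000 - 2.5000i) = 69.9200 + 1.5400i
Denominator: 7.2^2 + 2.5^2 = 58.09
Result = (69.9200 + 1.5400i)/58.09

1.2036 + 0.0265i


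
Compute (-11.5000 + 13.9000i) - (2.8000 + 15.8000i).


Real: -11.5 - 2.8 = -14.3
Imag: 13.9 - 15.8 = -1.9

-14.3000 - 1.9000i


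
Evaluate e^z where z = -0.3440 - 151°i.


e^-0.3440 = 0.7089
cos(-151°) = -0.8746
sin(-151°) = -0.4848
Real = 0.7089*(-0.8746) = -0.6200
Imag = 0.7089*(-0.4848) = -0.3437

-0.6200 - 0.3437i


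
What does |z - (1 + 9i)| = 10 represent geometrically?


|z - z0| = r is a circle with center z0 and radius r.
Center = (1, 9), radius = 10

Circle with center (1, 9) and radius 10


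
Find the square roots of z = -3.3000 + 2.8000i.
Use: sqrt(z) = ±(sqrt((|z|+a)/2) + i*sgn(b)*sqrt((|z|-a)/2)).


|z| = sqrt(10.89+7.84) = 4.3278
sqrt((|z|+a)/2) = sqrt((4.3278+(-3.3))/2) = sqrt(0.5139) = 0.7169
sqrt((|z|-a)/2) = sqrt((4.3278-(-3.3))/2) = sqrt(3.8139) = 1.9529

±(0.7169 + 1.9529i) i.e. 0.7169 + 1.9529i and -0.7169 - 1.9529i


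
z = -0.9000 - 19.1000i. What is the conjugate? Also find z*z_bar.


z_bar = -0.9000 + 19.1000i
z*z_bar = (-0.9)^2 + (-19.1)^2 = 0.81 + 364.81 = 365.62

z_bar = -0.9000 + 19.1000i, z*z_bar = 365.62


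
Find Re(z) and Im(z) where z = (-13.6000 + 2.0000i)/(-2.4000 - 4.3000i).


Multiply by conjugate: (-13.6000 + 2.0000i)(-2.4000 + 4.3000i) / ((-2.4)^2 + (-4.3)^2)
Numerator real = -13.6*(-2.4) + 2*(-4.3) = 24.04
Numerator imag = 2*(-2.4) - (-13.6)*(-4.3) = -63.28
Denominator = 24.25
Re(z) = 24.04/24.25 = 0.9913
Im(z) = -63.28/24.25 = -2.6095

Re(z) = 0.9913, Im(z) = -2.6095


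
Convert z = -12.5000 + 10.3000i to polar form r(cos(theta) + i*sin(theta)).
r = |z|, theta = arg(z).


r = sqrt(156.25+106.09) = sqrt(262.34) = 16.1969
theta = atan2(10.3, -12.5) = 140.5115 degrees

r = 16.1969, theta = 140.5115 degrees


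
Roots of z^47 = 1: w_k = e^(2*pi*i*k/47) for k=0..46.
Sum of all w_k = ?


The sum of all 47th roots of unity is 0.
Geometric series: (1 - w^47)/(1 - w) = (1-1)/(1-w) = 0 since w^47 = 1, w ≠ 1.
Alternatively: coefficient of z^46 in z^47 - 1 is 0.

0


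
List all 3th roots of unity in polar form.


The 3th roots of unity are cis(360k/3°) for k=0..2
Angle step = 360/3 = 120°
Primitive root: cis(120°)
Primitive root = -0.5000 + 0.8660i

3 roots at angles: 0°, 120°, 240°


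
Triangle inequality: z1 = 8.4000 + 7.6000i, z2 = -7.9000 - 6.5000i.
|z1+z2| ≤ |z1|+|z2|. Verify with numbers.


|z1| = sqrt(8.4^2 + 7.6^2) = sqrt(128.32) = 11.3278
|z2| = sqrt((-7.9)^2 + (-6.5)^2) = sqrt(104.66) = 10.2303
z1+z2 = 0.5000 + 1.1000i
|z1+z2| = sqrt(1.46) = 1.2083
|z1|+|z2| = 11.3278 + 10.2303 = 21.5581

|z1+z2| = 1.2083 ≤ |z1|+|z2| = 21.5581 (verified)


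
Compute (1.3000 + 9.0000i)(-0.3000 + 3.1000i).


Real = 1.3*(-0.3) - 9*3.1 = -0.39 - 27.9 = -28.29
Imag = 1.3*3.1 - (0.3)*9 = 4.03 - (2.7) = 1.33

-28.2900 + 1.3300i


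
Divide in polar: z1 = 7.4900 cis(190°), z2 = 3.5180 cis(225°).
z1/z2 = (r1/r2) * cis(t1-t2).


r = 7.4900 / 3.5180 = 2.1291
theta = 190° - 225° = -35° = 325° (mod 360)

2.1291 cis(325°)


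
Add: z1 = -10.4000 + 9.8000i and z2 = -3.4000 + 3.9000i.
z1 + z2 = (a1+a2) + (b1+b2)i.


Real: -10.4 - 3.4 = -13.8
Imag: 9.8 + 3.9 = 13.7

-13.8000 + 13.7000i


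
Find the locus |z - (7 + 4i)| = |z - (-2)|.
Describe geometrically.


Equal distances means the locus is the perpendicular bisector of z1 and z2.
Midpoint = ((7+(-2))/2, (4+0)/2) = (2.5000, 2.0000)

Perpendicular bisector through (2.5000, 2.0000)


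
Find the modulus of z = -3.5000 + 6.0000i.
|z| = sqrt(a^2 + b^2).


|z| = sqrt((-3.5)^2 + 6^2) = sqrt(12.25 + 36) = sqrt(48.25) = 6.9462

|z| = 6.9462


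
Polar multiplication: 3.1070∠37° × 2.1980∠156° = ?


r = 3.1070 * 2.1980 = 6.8292
theta = 37° + 156° = 193° = 193° (mod 360)

6.8292 cis(193°)


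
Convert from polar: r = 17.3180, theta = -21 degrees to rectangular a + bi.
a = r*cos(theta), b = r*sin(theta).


a = 17.3180*cos(-21°) = 17.3180*0.93358 = 16.1677
b = 17.3180*sin(-21°) = 17.3180*(-0.358368) = -6.2062

16.1677 - 6.2062i


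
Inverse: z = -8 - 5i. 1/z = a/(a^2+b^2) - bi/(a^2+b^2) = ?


|z|^2 = 64+25 = 89
1/z = (-8 + 5i)/89

1/z = -0.0899 + 0.0562i


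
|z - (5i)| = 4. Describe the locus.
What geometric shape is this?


|z - z0| = r is a circle with center z0 and radius r.
Center = (0, 5), radius = 4

Circle with center (0, 5) and radius 4


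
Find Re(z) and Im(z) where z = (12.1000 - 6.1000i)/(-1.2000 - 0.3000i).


Multiply by conjugate: (12.1000 - 6.1000i)(-1.2000 + 0.3000i) / ((-1.2)^2 + (-0.3)^2)
Numerator real = 12.1*(-1.2) - (6.1)*(-0.3) = -12.69
Numerator imag = -6.1*(-1.2) - 12.1*(-0.3) = 10.95
Denominator = 1.53
Re(z) = -12.69/1.53 = -8.2941
Im(z) = 10.95/1.53 = 7.1569

Re(z) = -8.2941, Im(z) = 7.1569


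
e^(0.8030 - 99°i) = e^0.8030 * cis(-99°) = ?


e^0.8030 = 2.2322
cos(-99°) = -0.15643
sin(-99°) = -0.9877
Real = 2.2322*(-0.15643) = -0.3492
Imag = 2.2322*(-0.9877) = -2.2047

-0.3492 - 2.2047i


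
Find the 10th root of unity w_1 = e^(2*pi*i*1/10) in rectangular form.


Angle = 360*1/10 = 36°
a = cos(36°) = 0.8090
b = sin(36°) = 0.5878

0.8090 + 0.5878i


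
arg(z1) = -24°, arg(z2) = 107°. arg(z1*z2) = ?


arg(z1*z2) = -24° + 107° = 83°
Normalized to (-180°, 180°]: 83°

83°


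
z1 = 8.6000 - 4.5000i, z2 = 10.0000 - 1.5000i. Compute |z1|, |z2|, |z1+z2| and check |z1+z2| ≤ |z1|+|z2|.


|z1| = sqrt(8.6^2 + (-4.5)^2) = sqrt(94.21) = 9.7062
|z2| = sqrt(10^2 + (-1.5)^2) = sqrt(102.25) = 10.1119
z1+z2 = 18.6000 - 6.0000i
|z1+z2| = sqrt(381.96) = 19.5438
|z1|+|z2| = 9.7062 + 10.1119 = 19.8181

|z1+z2| = 19.5438 ≤ |z1|+|z2| = 19.8181 (verified)


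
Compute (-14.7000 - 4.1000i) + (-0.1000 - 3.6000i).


Real: -14.7 - 0.1 = -14.8
Imag: -4.1 - 3.6 = -7.7

-14.8000 - 7.7000i


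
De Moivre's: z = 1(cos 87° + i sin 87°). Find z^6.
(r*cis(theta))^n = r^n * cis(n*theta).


r^6 = 1^6 = 1
n*theta = 6*87° = 522° = 162° (mod 360)
a = 1*cos(162°) = -0.9511
b = 1*sin(162°) = 0.3090

1 cis(162°) = -0.9511 + 0.3090i


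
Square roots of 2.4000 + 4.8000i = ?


|z| = sqrt(5.76+23.04) = 5.3666
sqrt((|z|+a)/2) = sqrt((5.3666+2.4)/2) = sqrt(3.8833) = 1.9706
sqrt((|z|-a)/2) = sqrt((5.3666-2.4)/2) = sqrt(1.4833) = 1.2179

±(1.9706 + 1.2179i) i.e. 1.9706 + 1.2179i and -1.9706 - 1.2179i


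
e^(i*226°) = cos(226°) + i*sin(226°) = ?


cos(226°) = -0.6947
sin(226°) = -0.7193

e^(i*226°) = -0.6947 - 0.7193i


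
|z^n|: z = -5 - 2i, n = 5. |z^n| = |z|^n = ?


|z| = sqrt(25+4) = sqrt(29) = 5.3852
|z^5| = |z|^5 = (sqrt(29))^5 = 29^2 * sqrt(29) = 841*sqrt(29)

|z^5| = 841*sqrt(29) ≈ 4528.9236


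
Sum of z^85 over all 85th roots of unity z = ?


The roots are w_k = w^k with w = e^(2*pi*i/85), and (w^k)^85 = (w^85)^k.
So S = 1 + u + u^2 + ... + u^(84) with u = w^85.
85 = 1*85 + 0, so 85 is a multiple of 85 and u = (w^85)^1 = 1.
Every one of the 85 terms equals 1: S = 85

S = 85


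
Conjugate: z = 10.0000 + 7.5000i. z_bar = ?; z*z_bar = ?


z_bar = 10.0000 - 7.5000i
z*z_bar = 10^2 + 7.5^2 = 100 + 56.25 = 156.25

z_bar = 10.0000 - 7.5000i, z*z_bar = 156.25


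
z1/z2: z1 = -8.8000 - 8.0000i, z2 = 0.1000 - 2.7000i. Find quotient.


Conjugate of z2 = 0.1000 + 2.7000i
Numerator: (-8.8000 - 8.0000i)(0.1000 + 2.7000i) = 20.7200 - 24.5600i
Denominator: 0.1^2 + (-2.7)^2 = 7.3
Result = (20.7200 - 24.5600i)/7.3

2.8384 - 3.3644i


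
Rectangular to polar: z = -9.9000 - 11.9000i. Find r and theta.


r = sqrt(98.01+141.61) = sqrt(239.62) = 15.4797
theta = atan2(-11.9, -9.9) = -129.7582 degrees

r = 15.4797, theta = -129.7582 degrees


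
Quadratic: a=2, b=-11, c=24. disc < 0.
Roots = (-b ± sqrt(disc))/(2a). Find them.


disc = (-11)^2 - 4*2*24 = 121 - 192 = -71
sqrt(|disc|) = sqrt(71) = 8.4261
Real part = 11/(2*2) = 2.7500
Imag part = 8.4261/(2*2) = 2.1065

2.7500 ± 2.1065i


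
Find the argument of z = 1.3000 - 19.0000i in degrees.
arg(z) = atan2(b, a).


Re = 1.3, Im = -19
arg = atan2(-19, 1.3) = -86.0859 degrees

arg(z) = -86.0859 degrees


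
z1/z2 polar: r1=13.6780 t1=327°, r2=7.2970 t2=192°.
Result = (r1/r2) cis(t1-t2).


r = 13.6780 / 7.2970 = 1.8745
theta = 327° - 192° = 135° = 135° (mod 360)

1.8745 cis(135°)


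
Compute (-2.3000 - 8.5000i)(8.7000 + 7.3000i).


Real = -2.3*8.7 - (-8.5)*7.3 = -20.01 - (-62.05) = 42.04
Imag = -2.3*7.3 + 8.7*(-8.5) = -16.79 - (73.95) = -90.74

42.0400 - 90.7400i


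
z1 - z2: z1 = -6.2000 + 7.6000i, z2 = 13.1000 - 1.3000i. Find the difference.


Real: -6.2 - 13.1 = -19.3
Imag: 7.6 + 1.3 = 8.9

-19.3000 + 8.9000i


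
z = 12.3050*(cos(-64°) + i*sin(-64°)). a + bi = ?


a = 12.3050*cos(-64°) = 12.3050*0.438371 = 5.3942
b = 12.3050*sin(-64°) = 12.3050*(-0.8988) = -11.0597

5.3942 - 11.0597i


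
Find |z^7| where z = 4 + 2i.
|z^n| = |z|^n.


|z| = sqrt(16+4) = sqrt(20) = 4.4721
|z^7| = |z|^7 = (sqrt(20))^7 = 20^3 * sqrt(20) = 8000*sqrt(20)

|z^7| = 8000*sqrt(20) ≈ 35777.0876


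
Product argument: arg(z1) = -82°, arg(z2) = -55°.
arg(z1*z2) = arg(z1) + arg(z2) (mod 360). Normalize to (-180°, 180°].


arg(z1*z2) = -82° - 55° = -137°
Normalized to (-180°, 180°]: -137°

-137°


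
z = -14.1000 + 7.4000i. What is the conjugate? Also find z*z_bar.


z_bar = -14.1000 - 7.4000i
z*z_bar = (-14.1)^2 + 7.4^2 = 198.81 + 54.76 = 253.57

z_bar = -14.1000 - 7.4000i, z*z_bar = 253.57


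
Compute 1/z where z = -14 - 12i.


|z|^2 = 196+144 = 340
1/z = (-14 + 12i)/340

1/z = -0.0412 + 0.0353i


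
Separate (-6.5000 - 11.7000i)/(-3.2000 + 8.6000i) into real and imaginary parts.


Multiply by conjugate: (-6.5000 - 11.7000i)(-3.2000 - 8.6000i) / ((-3.2)^2 + 8.6^2)
Numerator real = -6.5*(-3.2) - (11.7)*8.6 = -79.82
Numerator imag = -11.7*(-3.2) - (-6.5)*8.6 = 93.34
Denominator = 84.2
Re(z) = -79.82/84.2 = -0.9480
Im(z) = 93.34/84.2 = 1.1086

Re(z) = -0.9480, Im(z) = 1.1086


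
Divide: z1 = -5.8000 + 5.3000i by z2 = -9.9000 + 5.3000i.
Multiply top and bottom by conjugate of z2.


Conjugate of z2 = -9.9000 - 5.3000i
Numerator: (-5.8000 + 5.3000i)(-9.9000 - 5.3000i) = 85.5100 - 21.7300i
Denominator: (-9.9)^2 + 5.3^2 = 126.1
Result = (85.5100 - 21.7300i)/126.1

0.6781 - 0.1723i


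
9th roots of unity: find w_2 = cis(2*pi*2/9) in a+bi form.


Angle = 360*2/9 = 80°
a = cos(80°) = 0.1736
b = sin(80°) = 0.9848

0.1736 + 0.9848i


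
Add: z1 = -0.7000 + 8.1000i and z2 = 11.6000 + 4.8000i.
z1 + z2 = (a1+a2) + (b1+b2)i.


Real: -0.7 + 11.6 = 10.9
Imag: 8.1 + 4.8 = 12.9

10.9000 + 12.9000i


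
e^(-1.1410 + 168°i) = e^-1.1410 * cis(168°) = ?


e^-1.1410 = 0.3195
cos(168°) = -0.9781
sin(168°) = 0.2079
Real = 0.3195*(-0.9781) = -0.3125
Imag = 0.3195*0.2079 = 0.0664

-0.3125 + 0.0664i


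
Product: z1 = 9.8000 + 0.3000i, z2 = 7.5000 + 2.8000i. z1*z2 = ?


Real = 9.8*7.5 - 0.3*2.8 = 73.5 - 0.84 = 72.66
Imag = 9.8*2.8 + 7.5*0.3 = 27.44 + 2.25 = 29.69

72.6600 + 29.6900i


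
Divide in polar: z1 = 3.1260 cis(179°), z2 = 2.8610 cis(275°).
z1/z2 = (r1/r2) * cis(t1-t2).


r = 3.1260 / 2.8610 = 1.0926
theta = 179° - 275° = -96° = 264° (mod 360)

1.0926 cis(264°)


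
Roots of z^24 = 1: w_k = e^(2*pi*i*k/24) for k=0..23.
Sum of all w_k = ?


The sum of all 24th roots of unity is 0.
Geometric series: (1 - w^24)/(1 - w) = (1-1)/(1-w) = 0 since w^24 = 1, w ≠ 1.
Alternatively: coefficient of z^23 in z^24 - 1 is 0.

0


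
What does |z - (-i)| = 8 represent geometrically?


|z - z0| = r is a circle with center z0 and radius r.
Center = (0, -1), radius = 8

Circle with center (0, -1) and radius 8


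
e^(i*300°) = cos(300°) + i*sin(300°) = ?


cos(300°) = 0.5000
sin(300°) = -0.8660

e^(i*300°) = 0.5000 - 0.8660i


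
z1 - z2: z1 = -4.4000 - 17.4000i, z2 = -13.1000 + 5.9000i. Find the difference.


Real: -4.4 + 13.1 = 8.7
Imag: -17.4 - 5.9 = -23.3

8.7000 - 23.3000i


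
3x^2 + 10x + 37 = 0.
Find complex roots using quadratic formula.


disc = 10^2 - 4*3*37 = 100 - 444 = -344
sqrt(|disc|) = sqrt(344) = 18.5472
Real part = -10/(2*3) = -1.6667
Imag part = 18.5472/(2*3) = 3.0912

-1.6667 ± 3.0912i


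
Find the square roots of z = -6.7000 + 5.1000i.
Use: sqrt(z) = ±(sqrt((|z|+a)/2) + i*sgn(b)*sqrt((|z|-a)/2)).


|z| = sqrt(44.89+26.01) = 8.4202
sqrt((|z|+a)/2) = sqrt((8.4202+(-6.7))/2) = sqrt(0.8601) = 0.9274
sqrt((|z|-a)/2) = sqrt((8.4202-(-6.7))/2) = sqrt(7.5601) = 2.7496

±(0.9274 + 2.7496i) i.e. 0.9274 + 2.7496i and -0.9274 - 2.7496i


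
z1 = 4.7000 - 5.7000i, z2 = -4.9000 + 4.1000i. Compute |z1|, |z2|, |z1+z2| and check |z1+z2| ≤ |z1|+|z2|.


|z1| = sqrt(4.7^2 + (-5.7)^2) = sqrt(54.58) = 7.3878
|z2| = sqrt((-4.9)^2 + 4.1^2) = sqrt(40.82) = 6.3891
z1+z2 = -0.2000 - 1.6000i
|z1+z2| = sqrt(2.6) = 1.6125
|z1|+|z2| = 7.3878 + 6.3891 = 13.7769

|z1+z2| = 1.6125 ≤ |z1|+|z2| = 13.7769 (verified)


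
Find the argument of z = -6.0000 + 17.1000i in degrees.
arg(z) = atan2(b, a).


Re = -6, Im = 17.1
arg = atan2(17.1, -6) = 109.3348 degrees

arg(z) = 109.3348 degrees


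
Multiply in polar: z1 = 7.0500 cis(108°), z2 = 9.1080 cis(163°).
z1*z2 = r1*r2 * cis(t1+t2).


r = 7.0500 * 9.1080 = 64.2114
theta = 108° + 163° = 271° = 271° (mod 360)

64.2114 cis(271°)


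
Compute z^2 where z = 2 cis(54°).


r^2 = 2^2 = 4
n*theta = 2*54° = 108° = 108° (mod 360)
a = 4*cos(108°) = -1.2361
b = 4*sin(108°) = 3.8042

4 cis(108°) = -1.2361 + 3.8042i


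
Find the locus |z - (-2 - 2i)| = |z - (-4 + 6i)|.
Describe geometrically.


Equal distances means the locus is the perpendicular bisector of z1 and z2.
Midpoint = ((-2+(-4))/2, (-2+6)/2) = (-3.0000, 2.0000)

Perpendicular bisector through (-3.0000, 2.0000)


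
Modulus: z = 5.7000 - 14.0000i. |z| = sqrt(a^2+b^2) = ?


|z| = sqrt(5.7^2 + (-14)^2) = sqrt(32.49 + 196) = sqrt(228.49) = 15.1159

|z| = 15.1159


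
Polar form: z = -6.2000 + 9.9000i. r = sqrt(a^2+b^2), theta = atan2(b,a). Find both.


r = sqrt(38.44+98.01) = sqrt(136.45) = 11.6812
theta = atan2(9.9, -6.2) = 122.0574 degrees

r = 11.6812, theta = 122.0574 degrees


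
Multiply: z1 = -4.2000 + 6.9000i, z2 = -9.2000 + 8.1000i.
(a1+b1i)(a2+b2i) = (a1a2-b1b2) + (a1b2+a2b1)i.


Real = -4.2*(-9.2) - 6.9*8.1 = 38.64 - 55.89 = -17.25
Imag = -4.2*8.1 - (9.2)*6.9 = -34.02 - (63.48) = -97.5

-17.2500 - 97.5000i


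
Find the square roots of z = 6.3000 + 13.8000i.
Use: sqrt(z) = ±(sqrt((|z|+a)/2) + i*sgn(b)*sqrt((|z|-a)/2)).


|z| = sqrt(39.69+190.44) = 15.1700
sqrt((|z|+a)/2) = sqrt((15.1700+6.3)/2) = sqrt(10.7350) = 3.2764
sqrt((|z|-a)/2) = sqrt((15.1700-6.3)/2) = sqrt(4.4350) = 2.1059

±(3.2764 + 2.1059i) i.e. 3.2764 + 2.1059i and -3.2764 - 2.1059i


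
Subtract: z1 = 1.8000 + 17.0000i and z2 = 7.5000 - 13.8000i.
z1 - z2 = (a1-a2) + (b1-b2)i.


Real: 1.8 - 7.5 = -5.7
Imag: 17 + 13.8 = 30.8

-5.7000 + 30.8000i


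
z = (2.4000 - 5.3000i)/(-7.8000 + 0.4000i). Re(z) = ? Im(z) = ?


Multiply by conjugate: (2.4000 - 5.3000i)(-7.8000 - 0.4000i) / ((-7.8)^2 + 0.4^2)
Numerator real = 2.4*(-7.8) - (5.3)*0.4 = -20.84
Numerator imag = -5.3*(-7.8) - 2.4*0.4 = 40.38
Denominator = 61
Re(z) = -20.84/61 = -0.3416
Im(z) = 40.38/61 = 0.6620

Re(z) = -0.3416, Im(z) = 0.6620


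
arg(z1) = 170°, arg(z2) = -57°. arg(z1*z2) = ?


arg(z1*z2) = 170° - 57° = 113°
Normalized to (-180°, 180°]: 113°

113°


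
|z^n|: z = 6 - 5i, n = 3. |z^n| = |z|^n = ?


|z| = sqrt(36+25) = sqrt(61) = 7.8102
|z^3| = |z|^3 = (sqrt(61))^3 = 61*sqrt(61)

|z^3| = 61*sqrt(61) ≈ 476.4252


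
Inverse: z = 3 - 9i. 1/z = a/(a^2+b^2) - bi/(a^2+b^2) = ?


|z|^2 = 9+81 = 90
1/z = (3 + 9i)/90

1/z = 0.0333 + 0.1000i


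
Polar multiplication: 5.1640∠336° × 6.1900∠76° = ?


r = 5.1640 * 6.1900 = 31.9652
theta = 336° + 76° = 412° = 52° (mod 360)

31.9652 cis(52°)


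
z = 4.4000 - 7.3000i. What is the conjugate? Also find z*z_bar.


z_bar = 4.4000 + 7.3000i
z*z_bar = 4.4^2 + (-7.3)^2 = 19.36 + 53.29 = 72.65

z_bar = 4.4000 + 7.3000i, z*z_bar = 72.65


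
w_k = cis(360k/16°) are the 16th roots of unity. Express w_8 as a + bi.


Angle = 360*8/16 = 180°
a = cos(180°) = -1.0000
b = sin(180°) = 0

-1.0000 + 0i


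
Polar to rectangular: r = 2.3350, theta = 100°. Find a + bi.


a = 2.3350*cos(100°) = 2.3350*(-0.17365) = -0.4055
b = 2.3350*sin(100°) = 2.3350*0.9848 = 2.2995

-0.4055 + 2.2995i


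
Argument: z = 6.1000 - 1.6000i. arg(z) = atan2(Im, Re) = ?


Re = 6.1, Im = -1.6
arg = atan2(-1.6, 6.1) = -14.6973 degrees

arg(z) = -14.6973 degrees


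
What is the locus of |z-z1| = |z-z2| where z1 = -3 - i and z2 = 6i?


Equal distances means the locus is the perpendicular bisector of z1 and z2.
Midpoint = ((-3+0)/2, (-1+6)/2) = (-1.5000, 2.5000)

Perpendicular bisector through (-1.5000, 2.5000)


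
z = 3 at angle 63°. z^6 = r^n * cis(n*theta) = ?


r^6 = 3^6 = 729
n*theta = 6*63° = 378° = 18° (mod 360)
a = 729*cos(18°) = 693.3202
b = 729*sin(18°) = 225.2734

729 cis(18°) = 693.3202 + 225.2734i


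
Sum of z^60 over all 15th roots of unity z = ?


The roots are w_k = w^k with w = e^(2*pi*i/15), and (w^k)^60 = (w^60)^k.
So S = 1 + u + u^2 + ... + u^(14) with u = w^60.
60 = 4*15 + 0, so 60 is a multiple of 15 and u = (w^15)^4 = 1.
Every one of the 15 terms equals 1: S = 15

S = 15


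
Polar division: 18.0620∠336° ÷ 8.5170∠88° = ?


r = 18.0620 / 8.5170 = 2.1207
theta = 336° - 88° = 248° = 248° (mod 360)

2.1207 cis(248°)


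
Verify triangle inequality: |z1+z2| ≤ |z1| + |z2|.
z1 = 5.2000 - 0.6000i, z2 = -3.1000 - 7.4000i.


|z1| = sqrt(5.2^2 + (-0.6)^2) = sqrt(27.4) = 5.2345
|z2| = sqrt((-3.1)^2 + (-7.4)^2) = sqrt(64.37) = 8.0231
z1+z2 = 2.1000 - 8.0000i
|z1+z2| = sqrt(68.41) = 8.2710
|z1|+|z2| = 5.2345 + 8.0231 = 13.2576

|z1+z2| = 8.2710 ≤ |z1|+|z2| = 13.2576 (verified)


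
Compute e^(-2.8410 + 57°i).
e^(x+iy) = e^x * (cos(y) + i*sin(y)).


e^-2.8410 = 0.0584
cos(57°) = 0.5446
sin(57°) = 0.8387
Real = 0.0584*0.5446 = 0.0318
Imag = 0.0584*0.8387 = 0.0490

0.0318 + 0.0490i


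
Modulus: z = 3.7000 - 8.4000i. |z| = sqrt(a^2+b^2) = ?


|z| = sqrt(3.7^2 + (-8.4)^2) = sqrt(13.69 + 70.56) = sqrt(84.25) = 9.1788

|z| = 9.1788


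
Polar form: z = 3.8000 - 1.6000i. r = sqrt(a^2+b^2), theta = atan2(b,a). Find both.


r = sqrt(14.44+2.56) = sqrt(17) = 4.1231
theta = atan2(-1.6, 3.8) = -22.8337 degrees

r = 4.1231, theta = -22.8337 degrees


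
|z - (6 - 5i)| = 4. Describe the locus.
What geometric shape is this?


|z - z0| = r is a circle with center z0 and radius r.
Center = (6, -5), radius = 4

Circle with center (6, -5) and radius 4


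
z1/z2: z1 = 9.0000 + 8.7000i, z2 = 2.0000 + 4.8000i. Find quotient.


Conjugate of z2 = 2.0000 - 4.8000i
Numerator: (9.0000 + 8.7000i)(2.0000 - 4.8000i) = 59.7600 - 25.8000i
Denominator: 2^2 + 4.8^2 = 27.04
Result = (59.7600 - 25.8000i)/27.04

2.2101 - 0.9541i


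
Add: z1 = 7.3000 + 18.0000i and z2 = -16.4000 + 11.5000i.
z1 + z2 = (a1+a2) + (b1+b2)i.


Real: 7.3 - 16.4 = -9.1
Imag: 18 + 11.5 = 29.5

-9.1000 + 29.5000i


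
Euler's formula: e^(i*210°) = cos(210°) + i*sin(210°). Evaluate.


cos(210°) = -0.8660
sin(210°) = -0.5000

e^(i*210°) = -0.8660 - 0.5000i


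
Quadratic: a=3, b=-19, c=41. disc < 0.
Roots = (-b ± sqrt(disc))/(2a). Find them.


disc = (-19)^2 - 4*3*41 = 361 - 492 = -131
sqrt(|disc|) = sqrt(131) = 11.4455
Real part = 19/(2*3) = 3.1667
Imag part = 11.4455/(2*3) = 1.9076

3.1667 ± 1.9076i
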